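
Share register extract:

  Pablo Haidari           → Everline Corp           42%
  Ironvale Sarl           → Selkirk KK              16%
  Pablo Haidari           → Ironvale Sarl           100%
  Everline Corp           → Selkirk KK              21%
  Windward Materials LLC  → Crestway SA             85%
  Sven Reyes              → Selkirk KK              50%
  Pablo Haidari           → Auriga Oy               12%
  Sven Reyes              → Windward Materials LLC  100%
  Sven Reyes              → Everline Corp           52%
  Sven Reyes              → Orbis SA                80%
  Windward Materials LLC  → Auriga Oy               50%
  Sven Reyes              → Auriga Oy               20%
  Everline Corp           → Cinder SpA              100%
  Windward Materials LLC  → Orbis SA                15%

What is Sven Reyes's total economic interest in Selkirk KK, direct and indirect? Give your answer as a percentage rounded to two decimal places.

60.92%

Sven reaches Selkirk along 2 paths.
Via Everline: 52% × 21% = 10.92%.
Direct stake: 50% = 50%.
Total: 10.92% + 50% = 60.92%.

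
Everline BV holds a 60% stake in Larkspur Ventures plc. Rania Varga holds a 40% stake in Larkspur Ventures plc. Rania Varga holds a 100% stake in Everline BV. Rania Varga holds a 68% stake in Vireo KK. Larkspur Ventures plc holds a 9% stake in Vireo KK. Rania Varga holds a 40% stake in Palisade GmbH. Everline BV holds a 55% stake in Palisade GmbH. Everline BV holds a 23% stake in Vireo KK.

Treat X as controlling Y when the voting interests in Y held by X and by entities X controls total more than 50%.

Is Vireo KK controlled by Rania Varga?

Yes

Rania holds 100% of Everline, so Rania controls Everline.
Rania and Everline together hold 40% + 60% = 100% of Larkspur, so Rania controls Larkspur.
Rania and Everline and Larkspur together hold 68% + 23% + 9% = 100% of Vireo, so Rania controls Vireo.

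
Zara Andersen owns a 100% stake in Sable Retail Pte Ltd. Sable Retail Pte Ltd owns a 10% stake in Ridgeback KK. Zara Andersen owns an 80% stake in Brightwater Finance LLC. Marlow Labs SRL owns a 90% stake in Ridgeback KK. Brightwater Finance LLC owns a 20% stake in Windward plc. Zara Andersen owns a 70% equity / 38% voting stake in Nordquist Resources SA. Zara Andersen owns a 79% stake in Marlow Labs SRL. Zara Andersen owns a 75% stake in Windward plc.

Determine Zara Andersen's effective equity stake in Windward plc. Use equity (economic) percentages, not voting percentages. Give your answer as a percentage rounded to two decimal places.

91.00%

Zara reaches Windward along 2 paths.
Direct stake: 75% = 75%.
Via Brightwater: 80% × 20% = 16%.
Total: 75% + 16% = 91%.
Rounded: 91.00%.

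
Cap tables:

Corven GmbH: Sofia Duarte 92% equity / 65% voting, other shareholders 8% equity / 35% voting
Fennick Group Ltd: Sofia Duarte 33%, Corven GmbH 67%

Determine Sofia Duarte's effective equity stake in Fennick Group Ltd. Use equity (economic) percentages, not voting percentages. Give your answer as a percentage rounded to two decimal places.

94.64%

Sofia reaches Fennick along 2 paths.
Direct stake: 33% = 33%.
Via Corven: 92% × 67% = 61.64%.
Total: 33% + 61.64% = 94.64%.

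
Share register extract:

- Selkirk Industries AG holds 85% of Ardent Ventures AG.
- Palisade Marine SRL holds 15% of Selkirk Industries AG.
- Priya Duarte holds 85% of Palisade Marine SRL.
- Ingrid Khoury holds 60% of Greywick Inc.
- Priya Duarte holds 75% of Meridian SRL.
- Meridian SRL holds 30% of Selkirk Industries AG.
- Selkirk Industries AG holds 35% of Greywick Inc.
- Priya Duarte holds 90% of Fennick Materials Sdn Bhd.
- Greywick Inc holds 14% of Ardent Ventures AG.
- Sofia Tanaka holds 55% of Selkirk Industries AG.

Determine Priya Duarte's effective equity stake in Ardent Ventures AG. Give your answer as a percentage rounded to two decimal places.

31.69%

Priya reaches Ardent along 4 paths.
Via Meridian → Selkirk → Greywick: 75% × 30% × 35% × 14% = 1.1025%.
Via Palisade → Selkirk → Greywick: 85% × 15% × 35% × 14% = 0.62475%.
Via Meridian → Selkirk: 75% × 30% × 85% = 19.125%.
Via Palisade → Selkirk: 85% × 15% × 85% = 10.8375%.
Total: 1.1025% + 0.62475% + 19.125% + 10.8375% = 31.68975%.
Rounded: 31.69%.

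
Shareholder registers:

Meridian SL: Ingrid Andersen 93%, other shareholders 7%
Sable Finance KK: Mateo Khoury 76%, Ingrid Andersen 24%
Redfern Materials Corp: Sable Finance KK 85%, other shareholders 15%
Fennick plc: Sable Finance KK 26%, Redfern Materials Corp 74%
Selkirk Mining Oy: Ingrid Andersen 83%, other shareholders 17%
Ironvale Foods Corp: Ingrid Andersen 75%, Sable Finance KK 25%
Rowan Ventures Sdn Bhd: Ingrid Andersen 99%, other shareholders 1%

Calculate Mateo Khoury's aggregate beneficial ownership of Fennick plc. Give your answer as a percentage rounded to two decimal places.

67.56%

Mateo reaches Fennick along 2 paths.
Via Sable: 76% × 26% = 19.76%.
Via Sable → Redfern: 76% × 85% × 74% = 47.804%.
Total: 19.76% + 47.804% = 67.564%.
Rounded: 67.56%.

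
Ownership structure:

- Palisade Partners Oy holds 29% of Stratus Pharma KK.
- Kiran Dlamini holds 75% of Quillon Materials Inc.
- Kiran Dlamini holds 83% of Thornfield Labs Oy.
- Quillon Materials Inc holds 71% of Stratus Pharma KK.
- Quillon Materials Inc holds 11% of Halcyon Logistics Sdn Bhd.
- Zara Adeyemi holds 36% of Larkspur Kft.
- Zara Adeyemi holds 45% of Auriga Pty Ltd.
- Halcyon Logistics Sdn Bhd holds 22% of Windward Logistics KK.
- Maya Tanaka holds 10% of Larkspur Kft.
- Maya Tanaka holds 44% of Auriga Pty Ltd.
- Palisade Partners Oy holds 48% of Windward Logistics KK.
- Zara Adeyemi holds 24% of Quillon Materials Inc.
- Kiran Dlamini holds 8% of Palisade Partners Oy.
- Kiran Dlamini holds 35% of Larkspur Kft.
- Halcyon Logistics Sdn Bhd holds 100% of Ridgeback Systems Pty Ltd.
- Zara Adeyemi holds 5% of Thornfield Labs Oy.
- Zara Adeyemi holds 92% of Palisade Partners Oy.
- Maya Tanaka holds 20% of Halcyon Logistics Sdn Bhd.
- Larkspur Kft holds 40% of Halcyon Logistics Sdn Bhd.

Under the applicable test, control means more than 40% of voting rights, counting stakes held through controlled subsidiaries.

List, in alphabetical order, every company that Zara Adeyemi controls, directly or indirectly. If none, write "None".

Zara holds 92% of Palisade, so Zara controls Palisade.
Zara holds 45% of Auriga, so Zara controls Auriga.
Palisade holds 48% of Windward, so Zara controls Windward.
No other company's threshold is met.

Auriga Pty Ltd, Palisade Partners Oy, Windward Logistics KK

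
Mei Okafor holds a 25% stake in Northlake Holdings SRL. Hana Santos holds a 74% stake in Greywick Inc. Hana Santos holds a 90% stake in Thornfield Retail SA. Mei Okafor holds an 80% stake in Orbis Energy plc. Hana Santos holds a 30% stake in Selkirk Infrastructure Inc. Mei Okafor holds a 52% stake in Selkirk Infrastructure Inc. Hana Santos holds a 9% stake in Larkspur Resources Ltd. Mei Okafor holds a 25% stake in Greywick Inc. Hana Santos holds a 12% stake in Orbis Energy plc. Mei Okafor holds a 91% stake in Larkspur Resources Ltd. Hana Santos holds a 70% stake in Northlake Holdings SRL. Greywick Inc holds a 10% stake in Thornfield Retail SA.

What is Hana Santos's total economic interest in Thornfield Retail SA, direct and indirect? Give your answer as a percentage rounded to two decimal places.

97.40%

Hana reaches Thornfield along 2 paths.
Direct stake: 90% = 90%.
Via Greywick: 74% × 10% = 7.4%.
Total: 90% + 7.4% = 97.4%.
Rounded: 97.40%.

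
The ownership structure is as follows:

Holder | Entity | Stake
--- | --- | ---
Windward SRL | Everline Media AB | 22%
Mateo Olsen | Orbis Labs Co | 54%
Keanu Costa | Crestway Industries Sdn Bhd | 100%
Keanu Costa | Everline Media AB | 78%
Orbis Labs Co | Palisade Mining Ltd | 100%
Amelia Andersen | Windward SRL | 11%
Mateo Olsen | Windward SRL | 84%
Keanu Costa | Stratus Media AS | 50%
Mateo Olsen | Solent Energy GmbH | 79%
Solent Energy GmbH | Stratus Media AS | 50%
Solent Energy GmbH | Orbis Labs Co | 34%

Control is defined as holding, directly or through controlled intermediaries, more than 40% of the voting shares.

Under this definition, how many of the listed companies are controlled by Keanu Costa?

3

Keanu holds 50% of Stratus, so Keanu controls Stratus.
Keanu holds 78% of Everline, so Keanu controls Everline.
Keanu holds 100% of Crestway, so Keanu controls Crestway.
No other company's threshold is met.
Keanu controls 3 companies.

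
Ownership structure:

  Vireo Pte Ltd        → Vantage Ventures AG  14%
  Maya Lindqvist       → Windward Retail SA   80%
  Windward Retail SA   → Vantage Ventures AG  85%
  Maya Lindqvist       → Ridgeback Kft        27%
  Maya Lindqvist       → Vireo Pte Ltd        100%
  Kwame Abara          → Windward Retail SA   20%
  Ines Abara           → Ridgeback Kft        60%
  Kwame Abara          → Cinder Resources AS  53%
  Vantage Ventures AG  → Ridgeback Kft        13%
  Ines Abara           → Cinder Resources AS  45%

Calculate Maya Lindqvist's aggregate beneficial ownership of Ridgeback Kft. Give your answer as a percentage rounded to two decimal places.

37.66%

Maya reaches Ridgeback along 3 paths.
Via Windward → Vantage: 80% × 85% × 13% = 8.84%.
Via Vireo → Vantage: 100% × 14% × 13% = 1.82%.
Direct stake: 27% = 27%.
Total: 8.84% + 1.82% + 27% = 37.66%.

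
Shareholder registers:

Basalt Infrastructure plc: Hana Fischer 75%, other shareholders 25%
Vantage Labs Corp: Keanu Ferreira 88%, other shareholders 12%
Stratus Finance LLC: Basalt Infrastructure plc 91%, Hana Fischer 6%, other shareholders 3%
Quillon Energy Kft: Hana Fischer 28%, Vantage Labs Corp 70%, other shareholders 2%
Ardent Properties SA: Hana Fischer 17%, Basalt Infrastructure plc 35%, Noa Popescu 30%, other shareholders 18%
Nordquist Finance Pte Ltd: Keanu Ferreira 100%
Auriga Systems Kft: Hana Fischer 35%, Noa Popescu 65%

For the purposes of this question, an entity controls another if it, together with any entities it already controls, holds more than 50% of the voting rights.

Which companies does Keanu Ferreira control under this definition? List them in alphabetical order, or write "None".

Keanu holds 88% of Vantage, so Keanu controls Vantage.
Vantage holds 70% of Quillon, so Keanu controls Quillon.
Keanu holds 100% of Nordquist, so Keanu controls Nordquist.
No other company's threshold is met.

Nordquist Finance Pte Ltd, Quillon Energy Kft, Vantage Labs Corp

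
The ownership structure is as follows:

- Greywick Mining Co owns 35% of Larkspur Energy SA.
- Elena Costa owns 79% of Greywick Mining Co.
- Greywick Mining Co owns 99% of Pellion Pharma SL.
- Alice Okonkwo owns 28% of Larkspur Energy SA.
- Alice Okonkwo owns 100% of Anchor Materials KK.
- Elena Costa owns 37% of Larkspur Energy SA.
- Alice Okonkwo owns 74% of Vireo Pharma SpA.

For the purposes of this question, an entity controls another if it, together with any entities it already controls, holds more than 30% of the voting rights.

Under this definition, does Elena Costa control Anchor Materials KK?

No

Elena holds 79% of Greywick, so Elena controls Greywick.
Greywick holds 99% of Pellion, so Elena controls Pellion.
Greywick and Elena together hold 35% + 37% = 72% of Larkspur, so Elena controls Larkspur.
Neither Elena nor any entity Elena controls holds any voting interest in Anchor.
So Elena does not control Anchor.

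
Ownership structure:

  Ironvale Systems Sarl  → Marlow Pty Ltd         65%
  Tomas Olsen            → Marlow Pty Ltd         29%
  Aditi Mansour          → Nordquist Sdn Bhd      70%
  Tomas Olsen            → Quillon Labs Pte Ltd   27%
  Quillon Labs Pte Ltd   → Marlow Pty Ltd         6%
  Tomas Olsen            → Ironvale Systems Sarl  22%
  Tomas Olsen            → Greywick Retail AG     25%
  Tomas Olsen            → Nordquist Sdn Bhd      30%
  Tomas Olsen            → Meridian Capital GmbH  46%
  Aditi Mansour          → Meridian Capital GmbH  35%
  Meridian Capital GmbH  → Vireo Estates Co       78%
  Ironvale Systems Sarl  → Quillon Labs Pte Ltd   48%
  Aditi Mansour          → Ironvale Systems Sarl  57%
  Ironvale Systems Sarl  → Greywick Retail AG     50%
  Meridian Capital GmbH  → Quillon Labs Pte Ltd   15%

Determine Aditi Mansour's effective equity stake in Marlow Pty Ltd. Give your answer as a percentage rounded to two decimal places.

39.01%

Aditi reaches Marlow along 3 paths.
Via Ironvale → Quillon: 57% × 48% × 6% = 1.6416%.
Via Meridian → Quillon: 35% × 15% × 6% = 0.315%.
Via Ironvale: 57% × 65% = 37.05%.
Total: 1.6416% + 0.315% + 37.05% = 39.0066%.
Rounded: 39.01%.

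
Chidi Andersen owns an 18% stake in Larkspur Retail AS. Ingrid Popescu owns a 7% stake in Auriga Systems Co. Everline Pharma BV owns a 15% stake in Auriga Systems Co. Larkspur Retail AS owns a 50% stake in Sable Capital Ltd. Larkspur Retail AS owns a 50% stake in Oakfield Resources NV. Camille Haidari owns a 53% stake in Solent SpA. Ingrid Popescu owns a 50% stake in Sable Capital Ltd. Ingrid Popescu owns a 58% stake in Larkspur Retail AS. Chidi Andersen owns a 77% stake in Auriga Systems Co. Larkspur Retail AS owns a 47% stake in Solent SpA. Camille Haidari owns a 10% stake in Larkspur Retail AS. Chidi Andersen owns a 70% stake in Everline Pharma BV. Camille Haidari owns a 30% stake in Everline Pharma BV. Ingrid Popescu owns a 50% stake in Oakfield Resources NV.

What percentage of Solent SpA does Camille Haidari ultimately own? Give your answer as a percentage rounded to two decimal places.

Camille reaches Solent along 2 paths.
Direct stake: 53% = 53%.
Via Larkspur: 10% × 47% = 4.7%.
Total: 53% + 4.7% = 57.7%.
Rounded: 57.70%.

57.70%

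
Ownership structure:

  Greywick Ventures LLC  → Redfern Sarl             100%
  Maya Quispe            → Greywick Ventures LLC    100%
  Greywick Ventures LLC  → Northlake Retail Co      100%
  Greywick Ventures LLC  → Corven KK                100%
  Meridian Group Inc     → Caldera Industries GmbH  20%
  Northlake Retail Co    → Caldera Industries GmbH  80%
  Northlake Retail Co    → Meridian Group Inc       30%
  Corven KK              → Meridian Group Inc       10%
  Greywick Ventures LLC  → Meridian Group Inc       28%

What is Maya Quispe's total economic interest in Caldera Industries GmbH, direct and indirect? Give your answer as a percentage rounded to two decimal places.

93.60%

Maya reaches Caldera along 4 paths.
Via Greywick → Corven → Meridian: 100% × 100% × 10% × 20% = 2%.
Via Greywick → Meridian: 100% × 28% × 20% = 5.6%.
Via Greywick → Northlake → Meridian: 100% × 100% × 30% × 20% = 6%.
Via Greywick → Northlake: 100% × 100% × 80% = 80%.
Total: 2% + 5.6% + 6% + 80% = 93.6%.
Rounded: 93.60%.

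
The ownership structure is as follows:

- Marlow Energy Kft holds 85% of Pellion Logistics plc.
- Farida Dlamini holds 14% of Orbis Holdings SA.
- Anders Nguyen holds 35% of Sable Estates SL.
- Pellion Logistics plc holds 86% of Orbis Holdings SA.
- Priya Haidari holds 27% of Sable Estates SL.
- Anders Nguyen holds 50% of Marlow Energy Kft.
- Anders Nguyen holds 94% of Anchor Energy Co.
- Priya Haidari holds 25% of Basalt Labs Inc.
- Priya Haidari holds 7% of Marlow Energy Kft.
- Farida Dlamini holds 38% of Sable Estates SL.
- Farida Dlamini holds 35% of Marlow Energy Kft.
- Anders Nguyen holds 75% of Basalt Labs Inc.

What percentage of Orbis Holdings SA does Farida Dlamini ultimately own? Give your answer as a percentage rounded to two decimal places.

39.59%

Farida reaches Orbis along 2 paths.
Via Marlow → Pellion: 35% × 85% × 86% = 25.585%.
Direct stake: 14% = 14%.
Total: 25.585% + 14% = 39.585%.
Rounded: 39.59%.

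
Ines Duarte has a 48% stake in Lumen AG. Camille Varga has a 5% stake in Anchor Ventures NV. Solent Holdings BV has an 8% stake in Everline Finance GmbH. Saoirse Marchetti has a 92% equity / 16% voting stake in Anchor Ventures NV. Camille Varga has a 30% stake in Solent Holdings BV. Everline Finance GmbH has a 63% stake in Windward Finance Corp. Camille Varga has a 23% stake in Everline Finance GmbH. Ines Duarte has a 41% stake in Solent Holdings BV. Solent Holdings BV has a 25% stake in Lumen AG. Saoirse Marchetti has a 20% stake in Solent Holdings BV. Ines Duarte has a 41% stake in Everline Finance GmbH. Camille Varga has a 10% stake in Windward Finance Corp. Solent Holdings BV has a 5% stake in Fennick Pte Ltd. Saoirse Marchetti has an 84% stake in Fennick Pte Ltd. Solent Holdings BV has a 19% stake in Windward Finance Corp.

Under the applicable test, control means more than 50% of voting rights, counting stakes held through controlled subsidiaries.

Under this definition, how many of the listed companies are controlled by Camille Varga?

Camille's largest direct stake is 30% in Solent, which does not meet the threshold.
Camille controls 0 companies.

0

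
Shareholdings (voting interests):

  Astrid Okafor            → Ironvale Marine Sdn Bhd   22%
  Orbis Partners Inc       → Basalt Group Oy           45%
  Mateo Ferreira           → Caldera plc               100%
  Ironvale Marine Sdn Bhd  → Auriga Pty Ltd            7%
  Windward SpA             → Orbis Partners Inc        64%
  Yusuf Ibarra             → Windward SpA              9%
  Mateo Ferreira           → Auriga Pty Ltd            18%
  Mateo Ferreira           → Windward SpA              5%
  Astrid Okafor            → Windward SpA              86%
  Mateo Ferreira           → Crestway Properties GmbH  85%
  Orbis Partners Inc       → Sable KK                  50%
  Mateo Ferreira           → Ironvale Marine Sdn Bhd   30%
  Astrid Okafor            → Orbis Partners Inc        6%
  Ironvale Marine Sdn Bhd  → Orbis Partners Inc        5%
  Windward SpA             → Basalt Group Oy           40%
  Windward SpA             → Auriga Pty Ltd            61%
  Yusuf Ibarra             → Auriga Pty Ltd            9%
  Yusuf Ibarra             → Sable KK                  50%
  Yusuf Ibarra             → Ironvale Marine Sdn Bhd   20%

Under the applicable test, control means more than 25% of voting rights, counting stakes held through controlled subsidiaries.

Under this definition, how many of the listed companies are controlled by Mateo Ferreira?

Mateo holds 30% of Ironvale, so Mateo controls Ironvale.
Mateo holds 85% of Crestway, so Mateo controls Crestway.
Mateo holds 100% of Caldera, so Mateo controls Caldera.
No other company's threshold is met.
Mateo controls 3 companies.

3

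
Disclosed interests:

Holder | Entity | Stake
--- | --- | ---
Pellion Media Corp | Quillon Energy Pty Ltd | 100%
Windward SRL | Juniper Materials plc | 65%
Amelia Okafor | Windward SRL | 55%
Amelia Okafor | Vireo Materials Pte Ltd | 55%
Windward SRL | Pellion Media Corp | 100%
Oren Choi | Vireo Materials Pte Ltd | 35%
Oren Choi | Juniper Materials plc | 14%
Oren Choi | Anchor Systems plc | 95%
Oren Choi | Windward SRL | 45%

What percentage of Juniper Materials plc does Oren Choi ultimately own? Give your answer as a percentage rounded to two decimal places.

Oren reaches Juniper along 2 paths.
Direct stake: 14% = 14%.
Via Windward: 45% × 65% = 29.25%.
Total: 14% + 29.25% = 43.25%.

43.25%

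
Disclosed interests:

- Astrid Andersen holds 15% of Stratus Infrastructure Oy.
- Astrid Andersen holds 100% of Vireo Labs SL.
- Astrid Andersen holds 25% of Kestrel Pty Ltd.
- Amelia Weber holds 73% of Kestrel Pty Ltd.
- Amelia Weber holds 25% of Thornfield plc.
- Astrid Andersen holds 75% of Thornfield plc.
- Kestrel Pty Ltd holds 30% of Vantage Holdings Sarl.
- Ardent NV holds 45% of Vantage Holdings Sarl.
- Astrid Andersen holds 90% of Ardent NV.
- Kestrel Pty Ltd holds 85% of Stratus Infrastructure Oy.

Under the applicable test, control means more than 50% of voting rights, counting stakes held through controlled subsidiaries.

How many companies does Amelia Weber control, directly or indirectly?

2

Amelia holds 73% of Kestrel, so Amelia controls Kestrel.
Kestrel holds 85% of Stratus, so Amelia controls Stratus.
No other company's threshold is met.
Amelia controls 2 companies.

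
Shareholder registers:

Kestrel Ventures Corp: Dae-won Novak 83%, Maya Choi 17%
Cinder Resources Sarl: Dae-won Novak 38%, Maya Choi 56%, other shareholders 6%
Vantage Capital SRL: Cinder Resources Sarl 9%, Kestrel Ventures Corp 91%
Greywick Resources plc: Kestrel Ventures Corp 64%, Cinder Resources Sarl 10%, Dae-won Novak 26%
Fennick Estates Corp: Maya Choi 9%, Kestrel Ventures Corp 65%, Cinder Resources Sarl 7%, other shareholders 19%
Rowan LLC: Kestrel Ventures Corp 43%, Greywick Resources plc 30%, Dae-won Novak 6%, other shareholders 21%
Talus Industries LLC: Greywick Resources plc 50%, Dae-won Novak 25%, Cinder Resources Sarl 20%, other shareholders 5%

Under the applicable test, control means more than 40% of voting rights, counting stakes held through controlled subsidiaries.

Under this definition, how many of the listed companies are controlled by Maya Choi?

Maya holds 56% of Cinder, so Maya controls Cinder.
No other company's threshold is met.
Maya controls 1 company.

1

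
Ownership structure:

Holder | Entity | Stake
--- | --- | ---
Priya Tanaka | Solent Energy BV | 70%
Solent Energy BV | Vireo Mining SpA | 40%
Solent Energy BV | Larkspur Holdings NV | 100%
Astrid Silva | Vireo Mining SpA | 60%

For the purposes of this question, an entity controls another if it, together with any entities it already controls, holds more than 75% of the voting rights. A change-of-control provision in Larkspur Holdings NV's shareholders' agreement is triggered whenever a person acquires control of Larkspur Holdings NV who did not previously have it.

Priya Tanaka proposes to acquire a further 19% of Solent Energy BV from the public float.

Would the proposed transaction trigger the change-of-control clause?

Yes

The purchase changes only Priya's holdings, so Priya is the only person who could newly come to control Larkspur.
Priya's largest direct stake is 70% in Solent, which does not meet the threshold, so Priya controls no company.
Neither Priya nor any entity Priya controls holds any voting interest in Larkspur.
So before the transaction, Priya does not control Larkspur.
After the purchase, Priya's direct stake in Solent rises to 70% + 19% = 89%.
Priya holds 89% of Solent, so Priya controls Solent.
Solent holds 100% of Larkspur, so Priya controls Larkspur.
Priya did not control Larkspur before and does after, so the clause is triggered.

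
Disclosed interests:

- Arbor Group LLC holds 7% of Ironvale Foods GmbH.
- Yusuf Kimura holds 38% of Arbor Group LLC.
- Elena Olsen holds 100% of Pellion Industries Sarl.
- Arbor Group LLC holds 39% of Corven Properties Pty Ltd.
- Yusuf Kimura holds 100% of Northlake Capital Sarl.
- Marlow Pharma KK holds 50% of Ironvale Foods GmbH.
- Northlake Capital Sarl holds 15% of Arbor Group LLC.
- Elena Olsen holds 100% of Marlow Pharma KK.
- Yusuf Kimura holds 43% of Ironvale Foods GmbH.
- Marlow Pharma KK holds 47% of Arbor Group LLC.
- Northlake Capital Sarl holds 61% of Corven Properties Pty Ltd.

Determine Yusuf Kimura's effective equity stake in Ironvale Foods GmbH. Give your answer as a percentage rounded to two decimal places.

Yusuf reaches Ironvale along 3 paths.
Direct stake: 43% = 43%.
Via Northlake → Arbor: 100% × 15% × 7% = 1.05%.
Via Arbor: 38% × 7% = 2.66%.
Total: 43% + 1.05% + 2.66% = 46.71%.

46.71%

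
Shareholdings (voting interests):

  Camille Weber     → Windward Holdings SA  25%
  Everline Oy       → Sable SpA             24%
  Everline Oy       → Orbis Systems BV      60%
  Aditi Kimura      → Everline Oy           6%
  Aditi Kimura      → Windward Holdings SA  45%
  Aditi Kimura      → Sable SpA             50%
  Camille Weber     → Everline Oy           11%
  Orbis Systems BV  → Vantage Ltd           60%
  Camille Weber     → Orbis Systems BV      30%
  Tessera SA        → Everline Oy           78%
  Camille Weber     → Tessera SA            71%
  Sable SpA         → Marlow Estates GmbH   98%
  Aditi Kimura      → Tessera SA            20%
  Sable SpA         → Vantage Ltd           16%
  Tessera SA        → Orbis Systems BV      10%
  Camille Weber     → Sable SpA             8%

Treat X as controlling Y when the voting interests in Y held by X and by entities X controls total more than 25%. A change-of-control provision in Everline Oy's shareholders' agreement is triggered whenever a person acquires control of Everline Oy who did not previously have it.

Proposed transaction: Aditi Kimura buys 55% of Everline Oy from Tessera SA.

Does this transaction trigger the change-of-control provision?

Yes

The purchase adds only to Aditi's holdings (Tessera's stake shrinks), so Aditi is the only person who could newly come to control Everline.
Aditi holds 45% of Windward, so Aditi controls Windward.
Aditi holds 50% of Sable, so Aditi controls Sable.
Sable holds 98% of Marlow, so Aditi controls Marlow.
In Everline, Aditi's side holds only 6%, not > 25%.
So before the transaction, Aditi does not control Everline.
After the purchase, Aditi's direct stake in Everline rises to 6% + 55% = 61%, and Tessera's stake falls to 23%.
Aditi holds 61% of Everline, so Aditi controls Everline.
Aditi did not control Everline before and does after, so the clause is triggered.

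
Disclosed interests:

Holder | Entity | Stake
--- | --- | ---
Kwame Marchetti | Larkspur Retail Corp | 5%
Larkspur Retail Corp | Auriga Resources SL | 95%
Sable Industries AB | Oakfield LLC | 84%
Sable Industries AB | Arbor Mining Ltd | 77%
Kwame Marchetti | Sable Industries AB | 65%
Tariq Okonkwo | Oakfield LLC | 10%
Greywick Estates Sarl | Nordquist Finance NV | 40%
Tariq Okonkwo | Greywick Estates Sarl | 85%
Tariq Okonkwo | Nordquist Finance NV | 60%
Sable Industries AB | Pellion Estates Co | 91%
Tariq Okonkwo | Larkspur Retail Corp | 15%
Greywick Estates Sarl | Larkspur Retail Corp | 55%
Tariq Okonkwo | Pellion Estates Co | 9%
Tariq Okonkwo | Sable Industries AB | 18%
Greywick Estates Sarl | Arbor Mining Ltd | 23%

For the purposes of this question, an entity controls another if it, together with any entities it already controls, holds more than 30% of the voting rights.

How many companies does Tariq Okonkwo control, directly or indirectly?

4

Tariq holds 85% of Greywick, so Tariq controls Greywick.
Tariq and Greywick together hold 15% + 55% = 70% of Larkspur, so Tariq controls Larkspur.
Tariq and Greywick together hold 60% + 40% = 100% of Nordquist, so Tariq controls Nordquist.
Larkspur holds 95% of Auriga, so Tariq controls Auriga.
No other company's threshold is met.
Tariq controls 4 companies.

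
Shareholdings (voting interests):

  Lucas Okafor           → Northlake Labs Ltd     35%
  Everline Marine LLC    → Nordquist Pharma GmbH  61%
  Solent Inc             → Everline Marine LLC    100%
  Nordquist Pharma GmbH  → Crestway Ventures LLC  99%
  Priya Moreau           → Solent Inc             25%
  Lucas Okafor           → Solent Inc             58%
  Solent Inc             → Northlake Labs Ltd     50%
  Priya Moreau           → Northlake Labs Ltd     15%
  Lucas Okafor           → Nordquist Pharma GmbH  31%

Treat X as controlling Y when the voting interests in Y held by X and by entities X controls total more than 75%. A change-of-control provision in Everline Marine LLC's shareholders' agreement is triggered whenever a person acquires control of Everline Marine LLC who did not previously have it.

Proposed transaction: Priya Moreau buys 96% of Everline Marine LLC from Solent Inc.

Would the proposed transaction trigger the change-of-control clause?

Yes

The purchase adds only to Priya's holdings (Solent's stake shrinks), so Priya is the only person who could newly come to control Everline.
Priya's largest direct stake is 25% in Solent, which does not meet the threshold, so Priya controls no company.
Neither Priya nor any entity Priya controls holds any voting interest in Everline.
So before the transaction, Priya does not control Everline.
After the purchase, Priya holds 96% of Everline directly, and Solent's stake falls to 4%.
Priya holds 96% of Everline, so Priya controls Everline.
Priya did not control Everline before and does after, so the clause is triggered.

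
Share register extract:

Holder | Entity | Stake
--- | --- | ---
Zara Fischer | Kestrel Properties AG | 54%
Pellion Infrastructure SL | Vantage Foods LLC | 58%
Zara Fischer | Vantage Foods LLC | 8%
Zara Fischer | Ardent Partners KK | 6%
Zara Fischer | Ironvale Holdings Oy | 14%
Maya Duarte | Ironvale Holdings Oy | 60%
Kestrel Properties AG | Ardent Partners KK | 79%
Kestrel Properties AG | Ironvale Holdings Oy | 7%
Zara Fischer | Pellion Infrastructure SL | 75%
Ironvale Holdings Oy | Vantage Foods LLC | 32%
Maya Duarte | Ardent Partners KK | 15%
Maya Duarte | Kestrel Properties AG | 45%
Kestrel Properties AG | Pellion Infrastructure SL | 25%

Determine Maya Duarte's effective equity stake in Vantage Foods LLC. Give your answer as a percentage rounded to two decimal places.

26.73%

Maya reaches Vantage along 3 paths.
Via Kestrel → Pellion: 45% × 25% × 58% = 6.525%.
Via Ironvale: 60% × 32% = 19.2%.
Via Kestrel → Ironvale: 45% × 7% × 32% = 1.008%.
Total: 6.525% + 19.2% + 1.008% = 26.733%.
Rounded: 26.73%.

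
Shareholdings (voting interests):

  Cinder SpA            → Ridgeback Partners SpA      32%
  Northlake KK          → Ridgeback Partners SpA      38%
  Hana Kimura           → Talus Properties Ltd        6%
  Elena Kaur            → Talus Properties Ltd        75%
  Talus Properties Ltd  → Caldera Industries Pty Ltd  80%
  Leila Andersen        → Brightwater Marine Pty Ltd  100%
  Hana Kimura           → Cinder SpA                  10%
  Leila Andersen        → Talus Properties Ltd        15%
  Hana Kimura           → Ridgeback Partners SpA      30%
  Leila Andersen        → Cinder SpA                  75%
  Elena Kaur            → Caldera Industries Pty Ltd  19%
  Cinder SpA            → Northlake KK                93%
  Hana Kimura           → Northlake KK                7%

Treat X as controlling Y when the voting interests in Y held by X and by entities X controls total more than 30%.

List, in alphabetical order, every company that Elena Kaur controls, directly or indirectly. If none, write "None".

Elena holds 75% of Talus, so Elena controls Talus.
Talus and Elena together hold 80% + 19% = 99% of Caldera, so Elena controls Caldera.
No other company's threshold is met.

Caldera Industries Pty Ltd, Talus Properties Ltd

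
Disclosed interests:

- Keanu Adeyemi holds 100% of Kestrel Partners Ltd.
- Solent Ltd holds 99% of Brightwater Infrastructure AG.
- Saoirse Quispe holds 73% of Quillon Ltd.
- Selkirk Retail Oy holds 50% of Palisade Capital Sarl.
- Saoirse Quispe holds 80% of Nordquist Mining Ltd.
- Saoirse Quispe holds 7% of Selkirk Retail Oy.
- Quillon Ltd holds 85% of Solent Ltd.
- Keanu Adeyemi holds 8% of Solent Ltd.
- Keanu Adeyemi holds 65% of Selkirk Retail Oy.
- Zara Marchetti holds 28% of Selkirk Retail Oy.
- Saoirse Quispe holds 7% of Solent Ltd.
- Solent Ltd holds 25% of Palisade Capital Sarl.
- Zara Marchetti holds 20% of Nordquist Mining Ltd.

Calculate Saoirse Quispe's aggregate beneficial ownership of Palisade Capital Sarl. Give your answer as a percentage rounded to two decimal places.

20.76%

Saoirse reaches Palisade along 3 paths.
Via Solent: 7% × 25% = 1.75%.
Via Quillon → Solent: 73% × 85% × 25% = 15.5125%.
Via Selkirk: 7% × 50% = 3.5%.
Total: 1.75% + 15.5125% + 3.5% = 20.7625%.
Rounded: 20.76%.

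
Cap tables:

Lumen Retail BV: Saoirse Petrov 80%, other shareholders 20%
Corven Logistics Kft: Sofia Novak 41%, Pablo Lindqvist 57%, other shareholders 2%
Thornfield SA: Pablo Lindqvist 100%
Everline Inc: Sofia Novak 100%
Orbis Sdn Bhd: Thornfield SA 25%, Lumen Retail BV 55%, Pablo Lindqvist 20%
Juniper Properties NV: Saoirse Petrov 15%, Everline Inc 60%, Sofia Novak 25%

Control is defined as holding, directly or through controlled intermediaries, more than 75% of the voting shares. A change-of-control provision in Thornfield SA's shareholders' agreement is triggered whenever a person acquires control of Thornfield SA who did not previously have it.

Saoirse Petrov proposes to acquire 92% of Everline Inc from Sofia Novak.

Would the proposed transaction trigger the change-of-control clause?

The purchase adds only to Saoirse's holdings (Sofia's stake shrinks), so Saoirse is the only person who could newly come to control Thornfield.
Saoirse holds 80% of Lumen, so Saoirse controls Lumen.
Neither Saoirse nor any entity Saoirse controls holds any voting interest in Thornfield.
So before the transaction, Saoirse does not control Thornfield.
After the purchase, Saoirse holds 92% of Everline directly, and Sofia's stake falls to 8%.
Saoirse holds 92% of Everline, so Saoirse controls Everline.
After the transaction, neither Saoirse nor any entity Saoirse controls holds a voting interest in Thornfield, so Saoirse still does not control it.
No new person acquires control, so the clause is not triggered.

No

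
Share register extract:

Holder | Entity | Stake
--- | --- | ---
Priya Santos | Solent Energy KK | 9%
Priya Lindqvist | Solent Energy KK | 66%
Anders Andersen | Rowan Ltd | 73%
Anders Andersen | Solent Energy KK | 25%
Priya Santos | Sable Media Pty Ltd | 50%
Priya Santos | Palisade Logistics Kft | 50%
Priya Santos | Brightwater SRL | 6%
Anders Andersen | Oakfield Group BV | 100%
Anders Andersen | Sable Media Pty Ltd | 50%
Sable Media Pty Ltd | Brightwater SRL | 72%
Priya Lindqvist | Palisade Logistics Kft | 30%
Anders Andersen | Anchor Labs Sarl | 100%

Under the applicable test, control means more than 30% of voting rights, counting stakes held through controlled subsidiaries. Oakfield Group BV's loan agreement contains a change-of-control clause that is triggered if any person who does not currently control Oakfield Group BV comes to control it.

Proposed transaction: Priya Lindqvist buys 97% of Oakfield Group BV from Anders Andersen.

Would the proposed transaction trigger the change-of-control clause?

Yes

The purchase adds only to Priya Lindqvist's holdings (Anders's stake shrinks), so Priya Lindqvist is the only person who could newly come to control Oakfield.
Priya Lindqvist holds 66% of Solent, so Priya Lindqvist controls Solent.
Neither Priya Lindqvist nor any entity Priya Lindqvist controls holds any voting interest in Oakfield.
So before the transaction, Priya Lindqvist does not control Oakfield.
After the purchase, Priya Lindqvist holds 97% of Oakfield directly, and Anders's stake falls to 3%.
Priya Lindqvist holds 97% of Oakfield, so Priya Lindqvist controls Oakfield.
Priya Lindqvist did not control Oakfield before and does after, so the clause is triggered.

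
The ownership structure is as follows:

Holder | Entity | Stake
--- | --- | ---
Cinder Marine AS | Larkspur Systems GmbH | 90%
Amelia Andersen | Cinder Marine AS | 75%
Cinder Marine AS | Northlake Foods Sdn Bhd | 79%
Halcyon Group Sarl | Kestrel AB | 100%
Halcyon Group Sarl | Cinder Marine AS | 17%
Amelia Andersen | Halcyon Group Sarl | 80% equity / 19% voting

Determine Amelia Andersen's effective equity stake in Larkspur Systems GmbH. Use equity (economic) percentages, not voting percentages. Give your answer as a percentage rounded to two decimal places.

79.74%

Amelia reaches Larkspur along 2 paths.
Via Cinder: 75% × 90% = 67.5%.
Via Halcyon → Cinder: 80% × 17% × 90% = 12.24%.
Total: 67.5% + 12.24% = 79.74%.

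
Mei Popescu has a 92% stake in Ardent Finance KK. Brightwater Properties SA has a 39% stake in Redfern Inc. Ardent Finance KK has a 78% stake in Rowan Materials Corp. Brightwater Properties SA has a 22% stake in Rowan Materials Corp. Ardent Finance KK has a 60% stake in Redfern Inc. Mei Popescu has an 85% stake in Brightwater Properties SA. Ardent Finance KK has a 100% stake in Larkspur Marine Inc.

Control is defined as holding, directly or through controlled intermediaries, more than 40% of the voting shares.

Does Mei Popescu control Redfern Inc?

Yes

Mei holds 92% of Ardent, so Mei controls Ardent.
Mei holds 85% of Brightwater, so Mei controls Brightwater.
Ardent and Brightwater together hold 60% + 39% = 99% of Redfern, so Mei controls Redfern.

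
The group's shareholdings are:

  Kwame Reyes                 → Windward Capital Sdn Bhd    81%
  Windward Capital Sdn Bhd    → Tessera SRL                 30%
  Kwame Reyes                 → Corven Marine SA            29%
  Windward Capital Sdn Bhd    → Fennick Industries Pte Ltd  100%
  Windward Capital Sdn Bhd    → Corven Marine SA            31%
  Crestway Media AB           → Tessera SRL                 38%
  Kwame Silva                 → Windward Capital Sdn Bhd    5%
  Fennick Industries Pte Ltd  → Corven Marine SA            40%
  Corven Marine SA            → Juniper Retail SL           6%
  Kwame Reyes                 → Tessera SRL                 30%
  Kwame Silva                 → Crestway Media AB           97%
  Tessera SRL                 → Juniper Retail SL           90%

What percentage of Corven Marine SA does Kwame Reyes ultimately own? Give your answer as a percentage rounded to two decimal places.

Kwame Reyes reaches Corven along 3 paths.
Direct stake: 29% = 29%.
Via Windward: 81% × 31% = 25.11%.
Via Windward → Fennick: 81% × 100% × 40% = 32.4%.
Total: 29% + 25.11% + 32.4% = 86.51%.

86.51%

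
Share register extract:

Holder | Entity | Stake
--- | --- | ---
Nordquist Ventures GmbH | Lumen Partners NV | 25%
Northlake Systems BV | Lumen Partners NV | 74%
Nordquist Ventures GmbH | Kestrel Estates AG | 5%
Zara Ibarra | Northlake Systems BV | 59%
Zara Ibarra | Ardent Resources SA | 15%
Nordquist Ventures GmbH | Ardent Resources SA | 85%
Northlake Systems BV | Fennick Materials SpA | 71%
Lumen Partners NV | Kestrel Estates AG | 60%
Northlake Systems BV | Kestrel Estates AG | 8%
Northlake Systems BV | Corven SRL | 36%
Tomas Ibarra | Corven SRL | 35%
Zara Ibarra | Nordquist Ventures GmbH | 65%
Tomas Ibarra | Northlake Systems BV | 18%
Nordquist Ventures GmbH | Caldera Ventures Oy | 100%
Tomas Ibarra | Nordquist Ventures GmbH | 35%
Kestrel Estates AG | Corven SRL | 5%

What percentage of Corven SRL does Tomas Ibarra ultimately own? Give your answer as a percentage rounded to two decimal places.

Tomas reaches Corven along 6 paths.
Via Northlake: 18% × 36% = 6.48%.
Direct stake: 35% = 35%.
Via Northlake → Kestrel: 18% × 8% × 5% = 0.072%.
Via Nordquist → Lumen → Kestrel: 35% × 25% × 60% × 5% = 0.2625%.
Via Northlake → Lumen → Kestrel: 18% × 74% × 60% × 5% = 0.3996%.
Via Nordquist → Kestrel: 35% × 5% × 5% = 0.0875%.
Total: 6.48% + 35% + 0.072% + 0.2625% + 0.3996% + 0.0875% = 42.3016%.
Rounded: 42.30%.

42.30%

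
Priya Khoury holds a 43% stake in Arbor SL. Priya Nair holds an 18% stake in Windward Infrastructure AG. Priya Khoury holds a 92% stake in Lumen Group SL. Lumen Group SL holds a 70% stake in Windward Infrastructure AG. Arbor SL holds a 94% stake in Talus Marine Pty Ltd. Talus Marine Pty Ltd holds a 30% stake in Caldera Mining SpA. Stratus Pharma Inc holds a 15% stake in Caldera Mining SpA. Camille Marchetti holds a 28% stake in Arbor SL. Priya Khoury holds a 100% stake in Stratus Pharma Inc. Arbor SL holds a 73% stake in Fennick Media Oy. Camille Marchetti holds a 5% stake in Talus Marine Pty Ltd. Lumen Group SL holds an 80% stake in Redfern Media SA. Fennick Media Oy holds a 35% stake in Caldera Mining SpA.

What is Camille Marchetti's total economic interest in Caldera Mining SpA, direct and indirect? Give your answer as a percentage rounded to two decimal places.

Camille reaches Caldera along 3 paths.
Via Arbor → Fennick: 28% × 73% × 35% = 7.154%.
Via Arbor → Talus: 28% × 94% × 30% = 7.896%.
Via Talus: 5% × 30% = 1.5%.
Total: 7.154% + 7.896% + 1.5% = 16.55%.

16.55%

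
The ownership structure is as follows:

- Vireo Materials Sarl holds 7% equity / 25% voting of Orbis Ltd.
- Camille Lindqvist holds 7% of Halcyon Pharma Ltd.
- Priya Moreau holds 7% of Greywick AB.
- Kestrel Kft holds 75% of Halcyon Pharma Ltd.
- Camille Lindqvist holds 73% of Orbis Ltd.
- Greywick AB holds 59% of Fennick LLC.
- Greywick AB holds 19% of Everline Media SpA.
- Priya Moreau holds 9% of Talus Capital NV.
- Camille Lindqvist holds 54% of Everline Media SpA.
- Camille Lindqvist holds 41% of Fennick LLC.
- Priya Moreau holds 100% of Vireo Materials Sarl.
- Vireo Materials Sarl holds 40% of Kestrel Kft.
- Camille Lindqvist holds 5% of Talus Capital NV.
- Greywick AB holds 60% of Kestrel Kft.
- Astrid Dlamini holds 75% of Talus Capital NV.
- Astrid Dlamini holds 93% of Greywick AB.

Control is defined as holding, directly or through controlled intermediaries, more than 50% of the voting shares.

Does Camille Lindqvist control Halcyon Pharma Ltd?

No

Camille holds 54% of Everline, so Camille controls Everline.
Camille holds 73% of Orbis, so Camille controls Orbis.
In Halcyon, Camille's side holds only 7%, not > 50%.
So Camille does not control Halcyon.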